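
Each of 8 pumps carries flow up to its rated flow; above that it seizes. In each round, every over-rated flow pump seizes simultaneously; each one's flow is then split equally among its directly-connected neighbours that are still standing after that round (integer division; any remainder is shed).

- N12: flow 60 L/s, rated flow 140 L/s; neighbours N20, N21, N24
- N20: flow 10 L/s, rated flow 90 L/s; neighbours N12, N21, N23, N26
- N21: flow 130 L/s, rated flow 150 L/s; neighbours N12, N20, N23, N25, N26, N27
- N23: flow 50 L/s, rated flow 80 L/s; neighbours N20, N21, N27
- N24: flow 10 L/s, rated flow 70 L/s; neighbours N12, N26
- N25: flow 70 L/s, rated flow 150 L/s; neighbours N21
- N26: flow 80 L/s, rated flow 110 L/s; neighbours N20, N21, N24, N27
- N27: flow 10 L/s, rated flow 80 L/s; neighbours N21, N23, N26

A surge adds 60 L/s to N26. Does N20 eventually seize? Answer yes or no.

Round 1 — N26 at 140 > 110. N26 seizes.
  N26 sheds 140 L/s to N20, N21, N24, N27: 35 each.
    N20: 10+35 = 45 ≤ 90
    N21: 130+35 = 165 > 150
    N24: 10+35 = 45 ≤ 70
    N27: 10+35 = 45 ≤ 80
Round 2 — N21 seizes.
  N21 sheds 165 L/s to N12, N20, N23, N25, N27: 33 each.
    N12: 60+33 = 93 ≤ 140
    N20: 45+33 = 78 ≤ 90
    N23: 50+33 = 83 > 80
    N25: 70+33 = 103 ≤ 150
    N27: 45+33 = 78 ≤ 80
Round 3 — N23 seizes.
  N23 sheds 83 L/s to N20, N27: 41 each (1 lost).
    N20: 78+41 = 119 > 90
    N27: 78+41 = 119 > 80
Round 4 — N20, N27 seize.
  N20 sheds 119 L/s to N12: 119 each.
    N12: 93+119 = 212 > 140
  N27 sheds 119 L/s: no online neighbours, lost.
Round 5 — N12 seizes.
  N12 sheds 212 L/s to N24: 212 each.
    N24: 45+212 = 257 > 70
Round 6 — N24 seizes.
  N24 sheds 257 L/s: no online neighbours, lost.
No further seizures.

yes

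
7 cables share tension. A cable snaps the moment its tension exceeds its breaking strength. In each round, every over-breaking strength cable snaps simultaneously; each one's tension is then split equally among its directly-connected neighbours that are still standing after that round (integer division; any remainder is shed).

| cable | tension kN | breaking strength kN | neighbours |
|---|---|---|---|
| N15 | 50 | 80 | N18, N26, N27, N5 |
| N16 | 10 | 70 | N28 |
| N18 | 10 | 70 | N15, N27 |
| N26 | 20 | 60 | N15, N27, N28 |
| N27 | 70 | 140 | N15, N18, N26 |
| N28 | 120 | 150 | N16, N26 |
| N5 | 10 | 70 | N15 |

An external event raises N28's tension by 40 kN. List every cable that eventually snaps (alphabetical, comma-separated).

Round 1 — N28 at 160 > 150. N28 snaps.
  N28 sheds 160 kN to N16, N26: 80 each.
    N16: 10+80 = 90 > 70
    N26: 20+80 = 100 > 60
Round 2 — N16, N26 snap.
  N16 sheds 90 kN: no online neighbours, lost.
  N26 sheds 100 kN to N15, N27: 50 each.
    N15: 50+50 = 100 > 80
    N27: 70+50 = 120 ≤ 140
Round 3 — N15 snaps.
  N15 sheds 100 kN to N18, N27, N5: 33 each (1 lost).
    N18: 10+33 = 43 ≤ 70
    N27: 120+33 = 153 > 140
    N5: 10+33 = 43 ≤ 70
Round 4 — N27 snaps.
  N27 sheds 153 kN to N18: 153 each.
    N18: 43+153 = 196 > 70
Round 5 — N18 snaps.
  N18 sheds 196 kN: no online neighbours, lost.
No further breaks.

N15, N16, N18, N26, N27, N28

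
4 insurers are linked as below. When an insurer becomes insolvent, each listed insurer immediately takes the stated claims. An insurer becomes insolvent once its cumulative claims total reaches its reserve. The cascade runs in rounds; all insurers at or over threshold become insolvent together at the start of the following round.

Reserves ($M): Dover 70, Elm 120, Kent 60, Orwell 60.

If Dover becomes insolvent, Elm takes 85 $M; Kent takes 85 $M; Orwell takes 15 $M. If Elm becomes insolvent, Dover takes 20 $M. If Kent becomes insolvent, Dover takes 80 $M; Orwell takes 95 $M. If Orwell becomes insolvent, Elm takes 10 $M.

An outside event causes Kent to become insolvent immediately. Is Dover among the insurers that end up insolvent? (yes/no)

Round 1 — Kent becomes insolvent (initial).
  Dover: +80 → 80 ≥ 70
  Orwell: +95 → 95 ≥ 60
Round 2 — Dover, Orwell become insolvent.
  Elm: +85+10 → 95 < 120
No further insolvencies.

yes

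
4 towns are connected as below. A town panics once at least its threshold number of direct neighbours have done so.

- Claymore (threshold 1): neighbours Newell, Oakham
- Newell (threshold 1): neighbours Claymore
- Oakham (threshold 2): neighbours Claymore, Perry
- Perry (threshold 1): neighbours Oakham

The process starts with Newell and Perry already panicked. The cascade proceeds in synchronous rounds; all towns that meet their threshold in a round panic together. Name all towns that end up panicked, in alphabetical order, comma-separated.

Claymore, Newell, Oakham, Perry

Round 1 — Newell, Perry panic (initial).
Round 2 — checking thresholds:
  Claymore: 1 of 2 neighbours ≥ 1, panics.
  Oakham: 1 of 2 neighbours < 2, holds.
Round 3 — checking thresholds:
  Oakham: 2 of 2 neighbours ≥ 2, panics.
Round 4 — no new panics; cascade stops.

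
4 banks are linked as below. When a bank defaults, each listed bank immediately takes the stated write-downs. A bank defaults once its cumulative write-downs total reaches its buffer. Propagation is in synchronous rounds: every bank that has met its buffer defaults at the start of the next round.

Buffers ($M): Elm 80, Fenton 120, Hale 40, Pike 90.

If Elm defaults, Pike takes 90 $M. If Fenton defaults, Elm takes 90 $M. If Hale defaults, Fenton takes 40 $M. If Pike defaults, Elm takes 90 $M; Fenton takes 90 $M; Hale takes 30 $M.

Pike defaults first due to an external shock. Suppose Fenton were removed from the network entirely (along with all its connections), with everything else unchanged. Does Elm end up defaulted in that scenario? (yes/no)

yes

With Fenton removed:
Round 1 — Pike defaults (initial).
  Elm: +90 → 90 ≥ 80
  Hale: +30 → 30 < 40
Round 2 — Elm defaults.
No further defaults.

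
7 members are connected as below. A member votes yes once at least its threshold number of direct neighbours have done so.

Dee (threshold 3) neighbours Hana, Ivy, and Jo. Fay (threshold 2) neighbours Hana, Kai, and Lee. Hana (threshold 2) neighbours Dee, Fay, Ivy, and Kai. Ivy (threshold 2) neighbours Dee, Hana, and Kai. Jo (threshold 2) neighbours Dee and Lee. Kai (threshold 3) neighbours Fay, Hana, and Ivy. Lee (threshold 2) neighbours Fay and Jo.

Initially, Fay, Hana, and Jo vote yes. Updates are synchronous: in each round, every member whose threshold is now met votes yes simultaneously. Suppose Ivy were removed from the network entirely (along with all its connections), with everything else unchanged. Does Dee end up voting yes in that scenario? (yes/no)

no

With Ivy removed:
Round 1 — Fay, Hana, Jo vote yes (initial).
Round 2 — checking thresholds:
  Dee: 2 of 2 neighbours < 3, below threshold.
  Kai: 2 of 2 neighbours < 3, below threshold.
  Lee: 2 of 2 neighbours ≥ 2, votes yes.
Round 3 — no new yes votes; cascade stops.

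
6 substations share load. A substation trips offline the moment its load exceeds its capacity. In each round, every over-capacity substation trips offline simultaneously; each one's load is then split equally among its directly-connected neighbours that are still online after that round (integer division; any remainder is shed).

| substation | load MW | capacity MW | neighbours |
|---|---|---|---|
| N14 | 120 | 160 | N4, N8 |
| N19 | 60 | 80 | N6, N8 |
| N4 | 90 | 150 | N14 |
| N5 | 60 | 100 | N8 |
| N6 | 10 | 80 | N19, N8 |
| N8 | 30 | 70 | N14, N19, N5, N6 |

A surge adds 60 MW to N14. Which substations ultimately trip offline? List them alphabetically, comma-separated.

N14, N19, N4, N6, N8

Round 1 — N14 at 180 > 160. N14 trips offline.
  N14 sheds 180 MW to N4, N8: 90 each.
    N4: 90+90 = 180 > 150
    N8: 30+90 = 120 > 70
Round 2 — N4, N8 trip offline.
  N4 sheds 180 MW: no online neighbours, lost.
  N8 sheds 120 MW to N19, N5, N6: 40 each.
    N19: 60+40 = 100 > 80
    N5: 60+40 = 100 ≤ 100
    N6: 10+40 = 50 ≤ 80
Round 3 — N19 trips offline.
  N19 sheds 100 MW to N6: 100 each.
    N6: 50+100 = 150 > 80
Round 4 — N6 trips offline.
  N6 sheds 150 MW: no online neighbours, lost.
No further trips.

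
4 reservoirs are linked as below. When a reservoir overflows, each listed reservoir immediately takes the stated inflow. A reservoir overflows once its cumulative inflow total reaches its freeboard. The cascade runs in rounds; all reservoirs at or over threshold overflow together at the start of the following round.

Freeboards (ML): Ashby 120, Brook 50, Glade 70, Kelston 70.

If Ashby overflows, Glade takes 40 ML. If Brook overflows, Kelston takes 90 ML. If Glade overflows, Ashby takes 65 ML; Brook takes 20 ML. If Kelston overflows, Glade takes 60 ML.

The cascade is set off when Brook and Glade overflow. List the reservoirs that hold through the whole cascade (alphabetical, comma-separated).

Ashby

Round 1 — Brook, Glade overflow (initial).
  Ashby: +65 → 65 < 120
  Kelston: +90 → 90 ≥ 70
Round 2 — Kelston overflows.
No further overflows.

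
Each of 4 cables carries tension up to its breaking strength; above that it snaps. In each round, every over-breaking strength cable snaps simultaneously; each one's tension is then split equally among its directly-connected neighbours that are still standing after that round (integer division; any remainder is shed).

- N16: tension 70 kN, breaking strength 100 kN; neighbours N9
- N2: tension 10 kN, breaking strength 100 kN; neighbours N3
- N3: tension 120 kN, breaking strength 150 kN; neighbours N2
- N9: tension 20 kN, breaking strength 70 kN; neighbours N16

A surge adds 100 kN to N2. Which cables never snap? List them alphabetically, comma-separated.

N16, N9

Round 1 — N2 at 110 > 100. N2 snaps.
  N2 sheds 110 kN to N3: 110 each.
    N3: 120+110 = 230 > 150
Round 2 — N3 snaps.
  N3 sheds 230 kN: no online neighbours, lost.
No further breaks.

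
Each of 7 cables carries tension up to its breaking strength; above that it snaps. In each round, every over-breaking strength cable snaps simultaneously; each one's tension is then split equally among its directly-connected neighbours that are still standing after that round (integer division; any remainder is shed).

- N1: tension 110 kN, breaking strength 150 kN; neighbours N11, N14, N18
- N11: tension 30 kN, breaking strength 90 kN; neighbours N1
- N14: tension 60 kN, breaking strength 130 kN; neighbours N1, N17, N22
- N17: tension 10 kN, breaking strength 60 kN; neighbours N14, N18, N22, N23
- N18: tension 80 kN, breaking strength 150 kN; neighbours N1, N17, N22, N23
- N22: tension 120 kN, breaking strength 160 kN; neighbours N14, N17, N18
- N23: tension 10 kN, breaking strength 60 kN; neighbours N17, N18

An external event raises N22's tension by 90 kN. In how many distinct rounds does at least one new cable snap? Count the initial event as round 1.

5

Round 1 — N22 at 210 > 160. N22 snaps.
  N22 sheds 210 kN to N14, N17, N18: 70 each.
    N14: 60+70 = 130 ≤ 130
    N17: 10+70 = 80 > 60
    N18: 80+70 = 150 ≤ 150
Round 2 — N17 snaps.
  N17 sheds 80 kN to N14, N18, N23: 26 each (2 lost).
    N14: 130+26 = 156 > 130
    N18: 150+26 = 176 > 150
    N23: 10+26 = 36 ≤ 60
Round 3 — N14, N18 snap.
  N14 sheds 156 kN to N1: 156 each.
    N1: 110+156 = 266 > 150
  N18 sheds 176 kN to N1, N23: 88 each.
    N1: 266+88 = 354 > 150
    N23: 36+88 = 124 > 60
Round 4 — N1, N23 snap.
  N1 sheds 354 kN to N11: 354 each.
    N11: 30+354 = 384 > 90
  N23 sheds 124 kN: no online neighbours, lost.
Round 5 — N11 snaps.
  N11 sheds 384 kN: no online neighbours, lost.
No further breaks.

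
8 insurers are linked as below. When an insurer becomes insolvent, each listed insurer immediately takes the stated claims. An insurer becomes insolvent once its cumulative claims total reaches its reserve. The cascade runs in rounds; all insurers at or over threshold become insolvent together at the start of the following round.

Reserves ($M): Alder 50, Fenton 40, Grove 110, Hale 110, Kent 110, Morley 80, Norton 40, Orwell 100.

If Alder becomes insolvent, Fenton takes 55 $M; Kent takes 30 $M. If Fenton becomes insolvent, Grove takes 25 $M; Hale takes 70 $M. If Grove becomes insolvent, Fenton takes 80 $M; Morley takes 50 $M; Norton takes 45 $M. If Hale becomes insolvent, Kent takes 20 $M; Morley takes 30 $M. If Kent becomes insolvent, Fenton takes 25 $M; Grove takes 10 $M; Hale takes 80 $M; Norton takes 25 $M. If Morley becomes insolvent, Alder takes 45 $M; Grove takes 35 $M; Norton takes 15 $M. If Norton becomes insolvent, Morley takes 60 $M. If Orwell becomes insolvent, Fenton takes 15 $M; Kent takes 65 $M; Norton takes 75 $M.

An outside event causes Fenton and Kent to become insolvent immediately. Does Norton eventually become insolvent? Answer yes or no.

Round 1 — Fenton, Kent become insolvent (initial).
  Grove: +25+10 → 35 < 110
  Hale: +70+80 → 150 ≥ 110
  Norton: +25 → 25 < 40
Round 2 — Hale becomes insolvent.
  Morley: +30 → 30 < 80
No further insolvencies.

no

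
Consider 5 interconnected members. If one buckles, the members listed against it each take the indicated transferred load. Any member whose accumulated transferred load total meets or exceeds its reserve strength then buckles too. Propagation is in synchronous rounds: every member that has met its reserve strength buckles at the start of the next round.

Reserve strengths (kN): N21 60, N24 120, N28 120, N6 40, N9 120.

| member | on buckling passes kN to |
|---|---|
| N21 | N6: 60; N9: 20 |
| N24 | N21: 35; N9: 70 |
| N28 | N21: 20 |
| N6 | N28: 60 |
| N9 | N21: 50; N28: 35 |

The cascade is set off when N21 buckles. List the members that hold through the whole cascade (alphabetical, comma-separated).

N24, N28, N9

Round 1 — N21 buckles (initial).
  N6: +60 → 60 ≥ 40
  N9: +20 → 20 < 120
Round 2 — N6 buckles.
  N28: +60 → 60 < 120
No further bucklings.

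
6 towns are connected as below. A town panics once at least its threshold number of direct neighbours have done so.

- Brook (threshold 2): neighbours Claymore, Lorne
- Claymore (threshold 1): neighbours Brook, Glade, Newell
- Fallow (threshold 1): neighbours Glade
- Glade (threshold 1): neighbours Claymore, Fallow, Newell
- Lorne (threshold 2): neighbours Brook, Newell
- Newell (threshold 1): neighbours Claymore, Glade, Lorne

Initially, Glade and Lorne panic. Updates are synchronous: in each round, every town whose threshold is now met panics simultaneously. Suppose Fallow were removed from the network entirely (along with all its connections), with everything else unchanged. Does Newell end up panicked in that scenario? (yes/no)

With Fallow removed:
Round 1 — Glade, Lorne panic (initial).
Round 2 — checking thresholds:
  Brook: 1 of 2 neighbours < 2, not yet.
  Claymore: 1 of 3 neighbours ≥ 1, panics.
  Newell: 2 of 3 neighbours ≥ 1, panics.
Round 3 — checking thresholds:
  Brook: 2 of 2 neighbours ≥ 2, panics.
Round 4 — no new panics; cascade stops.

yes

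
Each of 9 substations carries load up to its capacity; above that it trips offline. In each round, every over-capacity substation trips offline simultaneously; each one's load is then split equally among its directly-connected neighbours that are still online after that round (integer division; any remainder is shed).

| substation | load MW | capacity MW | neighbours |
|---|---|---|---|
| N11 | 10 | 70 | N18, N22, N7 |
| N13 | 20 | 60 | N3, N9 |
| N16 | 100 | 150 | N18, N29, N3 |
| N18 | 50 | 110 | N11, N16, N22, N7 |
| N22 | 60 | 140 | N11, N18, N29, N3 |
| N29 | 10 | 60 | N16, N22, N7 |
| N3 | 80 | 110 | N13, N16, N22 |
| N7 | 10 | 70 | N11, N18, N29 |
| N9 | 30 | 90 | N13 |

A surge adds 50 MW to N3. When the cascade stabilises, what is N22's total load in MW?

Round 1 — N3 at 130 > 110. N3 trips offline.
  N3 sheds 130 MW to N13, N16, N22: 43 each (1 lost).
    N13: 20+43 = 63 > 60
    N16: 100+43 = 143 ≤ 150
    N22: 60+43 = 103 ≤ 140
Round 2 — N13 trips offline.
  N13 sheds 63 MW to N9: 63 each.
    N9: 30+63 = 93 > 90
Round 3 — N9 trips offline.
  N9 sheds 93 MW: no online neighbours, lost.
No further trips.

103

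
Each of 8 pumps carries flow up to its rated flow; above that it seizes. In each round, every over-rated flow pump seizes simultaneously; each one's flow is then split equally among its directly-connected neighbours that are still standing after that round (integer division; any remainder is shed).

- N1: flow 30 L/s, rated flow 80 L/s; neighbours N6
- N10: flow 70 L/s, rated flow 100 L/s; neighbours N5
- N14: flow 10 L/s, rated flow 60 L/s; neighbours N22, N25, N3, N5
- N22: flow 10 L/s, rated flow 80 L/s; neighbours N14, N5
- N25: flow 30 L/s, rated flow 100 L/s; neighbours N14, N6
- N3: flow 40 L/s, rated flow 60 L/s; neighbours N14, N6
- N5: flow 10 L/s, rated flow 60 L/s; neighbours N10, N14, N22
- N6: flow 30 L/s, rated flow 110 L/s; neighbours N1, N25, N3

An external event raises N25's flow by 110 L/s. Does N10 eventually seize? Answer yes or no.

Round 1 — N25 at 140 > 100. N25 seizes.
  N25 sheds 140 L/s to N14, N6: 70 each.
    N14: 10+70 = 80 > 60
    N6: 30+70 = 100 ≤ 110
Round 2 — N14 seizes.
  N14 sheds 80 L/s to N22, N3, N5: 26 each (2 lost).
    N22: 10+26 = 36 ≤ 80
    N3: 40+26 = 66 > 60
    N5: 10+26 = 36 ≤ 60
Round 3 — N3 seizes.
  N3 sheds 66 L/s to N6: 66 each.
    N6: 100+66 = 166 > 110
Round 4 — N6 seizes.
  N6 sheds 166 L/s to N1: 166 each.
    N1: 30+166 = 196 > 80
Round 5 — N1 seizes.
  N1 sheds 196 L/s: no online neighbours, lost.
No further seizures.

no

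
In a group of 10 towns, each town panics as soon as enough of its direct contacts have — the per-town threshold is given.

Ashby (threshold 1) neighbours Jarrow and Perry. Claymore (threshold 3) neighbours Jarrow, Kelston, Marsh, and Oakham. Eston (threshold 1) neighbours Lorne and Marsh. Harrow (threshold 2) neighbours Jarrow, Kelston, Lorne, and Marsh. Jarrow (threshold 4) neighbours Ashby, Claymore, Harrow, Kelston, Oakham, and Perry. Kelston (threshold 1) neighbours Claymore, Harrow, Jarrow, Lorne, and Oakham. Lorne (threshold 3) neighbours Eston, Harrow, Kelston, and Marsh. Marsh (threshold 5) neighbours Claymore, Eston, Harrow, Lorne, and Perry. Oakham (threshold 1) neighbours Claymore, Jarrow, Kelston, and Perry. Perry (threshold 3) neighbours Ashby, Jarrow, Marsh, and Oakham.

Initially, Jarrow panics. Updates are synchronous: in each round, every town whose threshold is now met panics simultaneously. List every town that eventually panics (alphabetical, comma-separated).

Round 1 — Jarrow panics (initial).
Round 2 — checking thresholds:
  Ashby: 1 of 2 neighbours ≥ 1, panics.
  Claymore: 1 of 4 neighbours < 3, holds.
  Harrow: 1 of 4 neighbours < 2, holds.
  Kelston: 1 of 5 neighbours ≥ 1, panics.
  Oakham: 1 of 4 neighbours ≥ 1, panics.
  Perry: 1 of 4 neighbours < 3, holds.
Round 3 — checking thresholds:
  Claymore: 3 of 4 neighbours ≥ 3, panics.
  Harrow: 2 of 4 neighbours ≥ 2, panics.
  Lorne: 1 of 4 neighbours < 3, holds.
  Perry: 3 of 4 neighbours ≥ 3, panics.
Round 4 — no new panics; cascade stops.

Ashby, Claymore, Harrow, Jarrow, Kelston, Oakham, Perry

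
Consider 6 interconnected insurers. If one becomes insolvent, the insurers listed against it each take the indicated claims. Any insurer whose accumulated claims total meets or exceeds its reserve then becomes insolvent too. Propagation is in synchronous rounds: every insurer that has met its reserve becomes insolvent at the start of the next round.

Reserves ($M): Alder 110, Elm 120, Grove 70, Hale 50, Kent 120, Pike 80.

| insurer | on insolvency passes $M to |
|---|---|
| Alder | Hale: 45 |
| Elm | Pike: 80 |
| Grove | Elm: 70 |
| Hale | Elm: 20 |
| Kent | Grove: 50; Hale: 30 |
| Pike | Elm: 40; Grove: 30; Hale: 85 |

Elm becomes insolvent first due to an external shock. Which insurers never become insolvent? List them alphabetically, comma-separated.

Alder, Grove, Kent

Round 1 — Elm becomes insolvent (initial).
  Pike: +80 → 80 ≥ 80
Round 2 — Pike becomes insolvent.
  Grove: +30 → 30 < 70
  Hale: +85 → 85 ≥ 50
Round 3 — Hale becomes insolvent.
No further insolvencies.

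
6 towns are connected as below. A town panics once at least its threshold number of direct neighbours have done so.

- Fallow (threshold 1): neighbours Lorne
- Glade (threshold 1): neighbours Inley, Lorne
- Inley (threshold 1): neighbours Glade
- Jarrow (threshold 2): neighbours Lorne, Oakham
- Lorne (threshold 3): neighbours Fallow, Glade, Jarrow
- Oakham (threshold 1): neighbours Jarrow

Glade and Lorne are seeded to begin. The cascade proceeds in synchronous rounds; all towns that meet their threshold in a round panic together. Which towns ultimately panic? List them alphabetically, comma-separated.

Round 1 — Glade, Lorne panic (initial).
Round 2 — checking thresholds:
  Fallow: 1 of 1 neighbours ≥ 1, panics.
  Inley: 1 of 1 neighbours ≥ 1, panics.
  Jarrow: 1 of 2 neighbours < 2, holds.
Round 3 — no new panics; cascade stops.

Fallow, Glade, Inley, Lorne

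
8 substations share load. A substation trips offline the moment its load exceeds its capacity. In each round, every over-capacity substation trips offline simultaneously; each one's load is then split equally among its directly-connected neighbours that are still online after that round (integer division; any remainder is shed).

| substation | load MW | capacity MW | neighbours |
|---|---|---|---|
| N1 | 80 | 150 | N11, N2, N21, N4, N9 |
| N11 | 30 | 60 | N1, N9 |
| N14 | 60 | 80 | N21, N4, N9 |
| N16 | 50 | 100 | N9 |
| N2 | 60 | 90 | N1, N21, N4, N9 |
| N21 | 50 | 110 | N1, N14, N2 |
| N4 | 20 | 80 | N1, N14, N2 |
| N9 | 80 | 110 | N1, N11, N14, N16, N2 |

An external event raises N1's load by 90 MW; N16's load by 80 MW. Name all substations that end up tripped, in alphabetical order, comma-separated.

N1, N11, N14, N16, N2, N21, N4, N9

Round 1 — N1 at 170 > 150; N16 at 130 > 100. N1, N16 trip offline.
  N1 sheds 170 MW to N11, N2, N21, N4, N9: 34 each.
    N11: 30+34 = 64 > 60
    N2: 60+34 = 94 > 90
    N21: 50+34 = 84 ≤ 110
    N4: 20+34 = 54 ≤ 80
    N9: 80+34 = 114 > 110
  N16 sheds 130 MW to N9: 130 each.
    N9: 114+130 = 244 > 110
Round 2 — N11, N2, N9 trip offline.
  N11 sheds 64 MW: no online neighbours, lost.
  N2 sheds 94 MW to N21, N4: 47 each.
    N21: 84+47 = 131 > 110
    N4: 54+47 = 101 > 80
  N9 sheds 244 MW to N14: 244 each.
    N14: 60+244 = 304 > 80
Round 3 — N14, N21, N4 trip offline.
  N14 sheds 304 MW: no online neighbours, lost.
  N21 sheds 131 MW: no online neighbours, lost.
  N4 sheds 101 MW: no online neighbours, lost.
No further trips.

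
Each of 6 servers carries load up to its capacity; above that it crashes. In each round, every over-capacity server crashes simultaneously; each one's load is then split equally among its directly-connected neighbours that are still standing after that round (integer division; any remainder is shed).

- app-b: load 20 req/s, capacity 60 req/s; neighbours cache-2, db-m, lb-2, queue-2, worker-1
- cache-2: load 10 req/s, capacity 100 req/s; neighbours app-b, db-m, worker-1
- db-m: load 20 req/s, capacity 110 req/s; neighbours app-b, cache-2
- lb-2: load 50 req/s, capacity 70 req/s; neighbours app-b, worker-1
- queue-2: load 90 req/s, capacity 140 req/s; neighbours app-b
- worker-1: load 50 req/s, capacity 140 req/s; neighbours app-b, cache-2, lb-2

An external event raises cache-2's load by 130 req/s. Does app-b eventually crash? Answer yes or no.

Round 1 — cache-2 at 140 > 100. cache-2 crashes.
  cache-2 sheds 140 req/s to app-b, db-m, worker-1: 46 each (2 lost).
    app-b: 20+46 = 66 > 60
    db-m: 20+46 = 66 ≤ 110
    worker-1: 50+46 = 96 ≤ 140
Round 2 — app-b crashes.
  app-b sheds 66 req/s to db-m, lb-2, queue-2, worker-1: 16 each (2 lost).
    db-m: 66+16 = 82 ≤ 110
    lb-2: 50+16 = 66 ≤ 70
    queue-2: 90+16 = 106 ≤ 140
    worker-1: 96+16 = 112 ≤ 140
No further crashes.

yes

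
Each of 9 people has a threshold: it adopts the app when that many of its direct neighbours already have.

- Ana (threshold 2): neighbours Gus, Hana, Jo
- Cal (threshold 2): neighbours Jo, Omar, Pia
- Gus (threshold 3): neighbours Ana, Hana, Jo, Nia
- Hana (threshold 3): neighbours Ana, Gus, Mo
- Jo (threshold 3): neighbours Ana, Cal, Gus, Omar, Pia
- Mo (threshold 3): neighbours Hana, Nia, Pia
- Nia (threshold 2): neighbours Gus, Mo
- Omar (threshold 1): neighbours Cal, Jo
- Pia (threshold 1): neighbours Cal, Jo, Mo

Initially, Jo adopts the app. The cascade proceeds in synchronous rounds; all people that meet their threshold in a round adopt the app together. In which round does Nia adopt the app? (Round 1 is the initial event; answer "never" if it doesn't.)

Round 1 — Jo adopts the app (initial).
Round 2 — checking thresholds:
  Ana: 1 of 3 neighbours < 2, holds.
  Cal: 1 of 3 neighbours < 2, holds.
  Gus: 1 of 4 neighbours < 3, holds.
  Omar: 1 of 2 neighbours ≥ 1, adopts the app.
  Pia: 1 of 3 neighbours ≥ 1, adopts the app.
Round 3 — checking thresholds:
  Ana: 1 of 3 neighbours < 2, holds.
  Cal: 3 of 3 neighbours ≥ 2, adopts the app.
  Gus: 1 of 4 neighbours < 3, holds.
  Mo: 1 of 3 neighbours < 3, holds.
Round 4 — no new adoptions; cascade stops.

never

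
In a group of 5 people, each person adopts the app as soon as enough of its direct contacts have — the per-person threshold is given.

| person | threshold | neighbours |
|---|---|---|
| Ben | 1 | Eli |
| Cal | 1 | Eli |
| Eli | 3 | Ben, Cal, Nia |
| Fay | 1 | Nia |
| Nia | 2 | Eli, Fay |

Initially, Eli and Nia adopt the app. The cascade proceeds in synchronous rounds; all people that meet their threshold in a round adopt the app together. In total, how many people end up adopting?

5

Round 1 — Eli, Nia adopt the app (initial).
Round 2 — checking thresholds:
  Ben: 1 of 1 neighbours ≥ 1, adopts the app.
  Cal: 1 of 1 neighbours ≥ 1, adopts the app.
  Fay: 1 of 1 neighbours ≥ 1, adopts the app.
Round 3 — no new adoptions; cascade stops.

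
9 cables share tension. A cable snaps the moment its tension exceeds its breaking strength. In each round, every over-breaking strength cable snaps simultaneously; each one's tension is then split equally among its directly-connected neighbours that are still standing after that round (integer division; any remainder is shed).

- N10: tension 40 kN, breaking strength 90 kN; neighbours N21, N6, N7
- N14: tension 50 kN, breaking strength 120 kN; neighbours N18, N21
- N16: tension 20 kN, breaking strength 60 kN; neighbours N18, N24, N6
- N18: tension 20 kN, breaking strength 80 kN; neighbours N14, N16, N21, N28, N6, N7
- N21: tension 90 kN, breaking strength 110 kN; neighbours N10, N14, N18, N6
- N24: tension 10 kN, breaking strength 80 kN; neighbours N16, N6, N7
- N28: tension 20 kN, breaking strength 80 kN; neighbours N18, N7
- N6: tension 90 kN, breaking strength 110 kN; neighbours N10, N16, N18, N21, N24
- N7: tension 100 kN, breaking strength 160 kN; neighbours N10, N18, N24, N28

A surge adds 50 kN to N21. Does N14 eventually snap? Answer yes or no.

no

Round 1 — N21 at 140 > 110. N21 snaps.
  N21 sheds 140 kN to N10, N14, N18, N6: 35 each.
    N10: 40+35 = 75 ≤ 90
    N14: 50+35 = 85 ≤ 120
    N18: 20+35 = 55 ≤ 80
    N6: 90+35 = 125 > 110
Round 2 — N6 snaps.
  N6 sheds 125 kN to N10, N16, N18, N24: 31 each (1 lost).
    N10: 75+31 = 106 > 90
    N16: 20+31 = 51 ≤ 60
    N18: 55+31 = 86 > 80
    N24: 10+31 = 41 ≤ 80
Round 3 — N10, N18 snap.
  N10 sheds 106 kN to N7: 106 each.
    N7: 100+106 = 206 > 160
  N18 sheds 86 kN to N14, N16, N28, N7: 21 each (2 lost).
    N14: 85+21 = 106 ≤ 120
    N16: 51+21 = 72 > 60
    N28: 20+21 = 41 ≤ 80
    N7: 206+21 = 227 > 160
Round 4 — N16, N7 snap.
  N16 sheds 72 kN to N24: 72 each.
    N24: 41+72 = 113 > 80
  N7 sheds 227 kN to N24, N28: 113 each (1 lost).
    N24: 113+113 = 226 > 80
    N28: 41+113 = 154 > 80
Round 5 — N24, N28 snap.
  N24 sheds 226 kN: no online neighbours, lost.
  N28 sheds 154 kN: no online neighbours, lost.
No further breaks.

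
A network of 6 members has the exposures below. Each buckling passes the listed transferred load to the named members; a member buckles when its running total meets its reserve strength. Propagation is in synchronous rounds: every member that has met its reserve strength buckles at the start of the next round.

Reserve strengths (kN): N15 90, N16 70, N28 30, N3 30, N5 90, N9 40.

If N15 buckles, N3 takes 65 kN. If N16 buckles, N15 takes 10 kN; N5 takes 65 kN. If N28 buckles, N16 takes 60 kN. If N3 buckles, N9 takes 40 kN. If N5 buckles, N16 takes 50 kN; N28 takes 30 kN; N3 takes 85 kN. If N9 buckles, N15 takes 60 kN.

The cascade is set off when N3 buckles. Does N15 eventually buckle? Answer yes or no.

no

Round 1 — N3 buckles (initial).
  N9: +40 → 40 ≥ 40
Round 2 — N9 buckles.
  N15: +60 → 60 < 90
No further bucklings.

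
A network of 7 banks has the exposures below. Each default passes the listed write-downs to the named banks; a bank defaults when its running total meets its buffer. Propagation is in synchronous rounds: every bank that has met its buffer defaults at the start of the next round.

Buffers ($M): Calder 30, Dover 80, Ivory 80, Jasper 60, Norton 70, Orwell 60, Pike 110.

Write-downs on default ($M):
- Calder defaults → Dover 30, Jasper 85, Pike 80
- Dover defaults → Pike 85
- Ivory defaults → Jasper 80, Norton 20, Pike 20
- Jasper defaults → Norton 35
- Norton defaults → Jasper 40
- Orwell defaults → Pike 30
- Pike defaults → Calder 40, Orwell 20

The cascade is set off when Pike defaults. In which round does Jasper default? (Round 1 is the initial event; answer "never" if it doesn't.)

3

Round 1 — Pike defaults (initial).
  Calder: +40 → 40 ≥ 30
  Orwell: +20 → 20 < 60
Round 2 — Calder defaults.
  Dover: +30 → 30 < 80
  Jasper: +85 → 85 ≥ 60
Round 3 — Jasper defaults.
  Norton: +35 → 35 < 70
No further defaults.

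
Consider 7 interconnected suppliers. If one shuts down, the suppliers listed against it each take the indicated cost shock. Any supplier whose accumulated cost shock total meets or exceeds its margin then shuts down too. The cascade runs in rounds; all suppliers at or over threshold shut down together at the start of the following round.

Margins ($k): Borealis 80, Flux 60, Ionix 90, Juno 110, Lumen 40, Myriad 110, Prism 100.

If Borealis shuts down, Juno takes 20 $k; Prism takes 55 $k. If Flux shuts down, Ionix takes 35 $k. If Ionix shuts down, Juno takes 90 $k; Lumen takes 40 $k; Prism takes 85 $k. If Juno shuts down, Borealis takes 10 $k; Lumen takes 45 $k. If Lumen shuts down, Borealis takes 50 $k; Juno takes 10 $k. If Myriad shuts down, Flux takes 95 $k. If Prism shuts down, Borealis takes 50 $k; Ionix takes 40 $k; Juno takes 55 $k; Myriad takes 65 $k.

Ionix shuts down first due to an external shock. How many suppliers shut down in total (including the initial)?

2

Round 1 — Ionix shuts down (initial).
  Juno: +90 → 90 < 110
  Lumen: +40 → 40 ≥ 40
  Prism: +85 → 85 < 100
Round 2 — Lumen shuts down.
  Borealis: +50 → 50 < 80
  Juno: +10 → 100 < 110
No further shutdowns.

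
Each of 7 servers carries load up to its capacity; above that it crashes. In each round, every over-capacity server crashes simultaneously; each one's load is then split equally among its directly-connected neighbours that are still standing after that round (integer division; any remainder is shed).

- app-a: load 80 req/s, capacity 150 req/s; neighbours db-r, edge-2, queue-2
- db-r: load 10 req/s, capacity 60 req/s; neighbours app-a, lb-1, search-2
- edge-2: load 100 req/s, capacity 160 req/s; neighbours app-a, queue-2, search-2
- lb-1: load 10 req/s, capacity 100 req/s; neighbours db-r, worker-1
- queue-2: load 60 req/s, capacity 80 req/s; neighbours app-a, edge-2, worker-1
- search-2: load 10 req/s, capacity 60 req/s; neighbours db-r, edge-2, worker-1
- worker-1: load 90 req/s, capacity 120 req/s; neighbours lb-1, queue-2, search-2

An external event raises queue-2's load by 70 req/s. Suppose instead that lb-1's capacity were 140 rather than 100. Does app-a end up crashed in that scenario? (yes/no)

With lb-1's capacity at 140:
Round 1 — queue-2 at 130 > 80. queue-2 crashes.
  queue-2 sheds 130 req/s to app-a, edge-2, worker-1: 43 each (1 lost).
    app-a: 80+43 = 123 ≤ 150
    edge-2: 100+43 = 143 ≤ 160
    worker-1: 90+43 = 133 > 120
Round 2 — worker-1 crashes.
  worker-1 sheds 133 req/s to lb-1, search-2: 66 each (1 lost).
    lb-1: 10+66 = 76 ≤ 140
    search-2: 10+66 = 76 > 60
Round 3 — search-2 crashes.
  search-2 sheds 76 req/s to db-r, edge-2: 38 each.
    db-r: 10+38 = 48 ≤ 60
    edge-2: 143+38 = 181 > 160
Round 4 — edge-2 crashes.
  edge-2 sheds 181 req/s to app-a: 181 each.
    app-a: 123+181 = 304 > 150
Round 5 — app-a crashes.
  app-a sheds 304 req/s to db-r: 304 each.
    db-r: 48+304 = 352 > 60
Round 6 — db-r crashes.
  db-r sheds 352 req/s to lb-1: 352 each.
    lb-1: 76+352 = 428 > 140
Round 7 — lb-1 crashes.
  lb-1 sheds 428 req/s: no online neighbours, lost.
No further crashes.

yes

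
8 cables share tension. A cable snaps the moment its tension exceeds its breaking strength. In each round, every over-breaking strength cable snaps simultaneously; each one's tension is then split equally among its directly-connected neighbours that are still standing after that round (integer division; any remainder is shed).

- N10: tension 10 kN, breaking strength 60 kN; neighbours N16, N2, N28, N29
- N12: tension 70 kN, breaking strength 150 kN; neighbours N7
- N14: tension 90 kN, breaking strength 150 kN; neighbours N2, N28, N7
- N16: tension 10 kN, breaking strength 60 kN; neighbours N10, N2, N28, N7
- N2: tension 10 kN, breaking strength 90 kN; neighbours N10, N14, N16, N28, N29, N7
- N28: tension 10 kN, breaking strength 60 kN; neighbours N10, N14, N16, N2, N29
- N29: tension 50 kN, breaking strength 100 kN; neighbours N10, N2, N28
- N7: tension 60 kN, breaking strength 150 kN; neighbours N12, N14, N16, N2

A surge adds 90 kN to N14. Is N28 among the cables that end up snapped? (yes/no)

yes

Round 1 — N14 at 180 > 150. N14 snaps.
  N14 sheds 180 kN to N2, N28, N7: 60 each.
    N2: 10+60 = 70 ≤ 90
    N28: 10+60 = 70 > 60
    N7: 60+60 = 120 ≤ 150
Round 2 — N28 snaps.
  N28 sheds 70 kN to N10, N16, N2, N29: 17 each (2 lost).
    N10: 10+17 = 27 ≤ 60
    N16: 10+17 = 27 ≤ 60
    N2: 70+17 = 87 ≤ 90
    N29: 50+17 = 67 ≤ 100
No further breaks.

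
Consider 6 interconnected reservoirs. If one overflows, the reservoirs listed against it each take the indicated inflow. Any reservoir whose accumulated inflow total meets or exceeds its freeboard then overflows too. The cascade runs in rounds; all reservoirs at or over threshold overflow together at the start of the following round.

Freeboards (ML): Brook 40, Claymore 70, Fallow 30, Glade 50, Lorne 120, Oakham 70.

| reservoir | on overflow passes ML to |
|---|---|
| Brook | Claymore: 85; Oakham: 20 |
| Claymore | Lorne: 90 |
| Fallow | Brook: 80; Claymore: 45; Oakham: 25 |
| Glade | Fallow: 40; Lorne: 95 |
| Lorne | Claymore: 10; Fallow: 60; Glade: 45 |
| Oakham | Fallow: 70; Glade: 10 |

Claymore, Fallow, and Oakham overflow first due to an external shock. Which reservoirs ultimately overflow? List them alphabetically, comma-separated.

Round 1 — Claymore, Fallow, Oakham overflow (initial).
  Brook: +80 → 80 ≥ 40
  Glade: +10 → 10 < 50
  Lorne: +90 → 90 < 120
Round 2 — Brook overflows.
No further overflows.

Brook, Claymore, Fallow, Oakham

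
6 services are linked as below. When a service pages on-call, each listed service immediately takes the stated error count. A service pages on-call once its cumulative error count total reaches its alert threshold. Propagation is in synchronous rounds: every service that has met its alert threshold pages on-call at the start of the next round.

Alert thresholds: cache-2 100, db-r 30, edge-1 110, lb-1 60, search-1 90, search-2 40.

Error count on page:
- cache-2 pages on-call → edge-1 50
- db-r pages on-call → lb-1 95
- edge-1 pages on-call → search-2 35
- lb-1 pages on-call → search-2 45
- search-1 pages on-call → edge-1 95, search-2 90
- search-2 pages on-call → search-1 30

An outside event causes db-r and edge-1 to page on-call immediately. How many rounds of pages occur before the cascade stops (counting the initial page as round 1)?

Round 1 — db-r, edge-1 page on-call (initial).
  lb-1: +95 → 95 ≥ 60
  search-2: +35 → 35 < 40
Round 2 — lb-1 pages on-call.
  search-2: +45 → 80 ≥ 40
Round 3 — search-2 pages on-call.
  search-1: +30 → 30 < 90
No further pages.

3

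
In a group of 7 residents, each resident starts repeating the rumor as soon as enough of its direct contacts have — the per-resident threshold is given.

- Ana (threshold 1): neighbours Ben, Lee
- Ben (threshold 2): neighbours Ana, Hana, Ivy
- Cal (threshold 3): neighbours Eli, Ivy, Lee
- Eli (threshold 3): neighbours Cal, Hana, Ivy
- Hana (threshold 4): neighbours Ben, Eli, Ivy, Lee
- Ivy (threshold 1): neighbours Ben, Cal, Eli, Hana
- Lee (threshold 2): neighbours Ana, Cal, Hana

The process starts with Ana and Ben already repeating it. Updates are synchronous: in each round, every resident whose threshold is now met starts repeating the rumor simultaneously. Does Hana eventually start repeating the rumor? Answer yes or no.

no

Round 1 — Ana, Ben start repeating the rumor (initial).
Round 2 — checking thresholds:
  Hana: 1 of 4 neighbours < 4, not yet.
  Ivy: 1 of 4 neighbours ≥ 1, starts repeating the rumor.
  Lee: 1 of 3 neighbours < 2, not yet.
Round 3 — no new spreads; cascade stops.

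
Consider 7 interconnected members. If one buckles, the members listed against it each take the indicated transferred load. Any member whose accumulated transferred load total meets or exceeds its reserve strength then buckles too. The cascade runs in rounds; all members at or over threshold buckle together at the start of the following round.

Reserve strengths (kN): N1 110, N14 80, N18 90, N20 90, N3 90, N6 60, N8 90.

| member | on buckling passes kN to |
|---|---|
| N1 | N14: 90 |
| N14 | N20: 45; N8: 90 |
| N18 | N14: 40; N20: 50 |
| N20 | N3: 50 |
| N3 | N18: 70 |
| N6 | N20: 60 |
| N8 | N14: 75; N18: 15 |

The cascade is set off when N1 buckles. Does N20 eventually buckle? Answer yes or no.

Round 1 — N1 buckles (initial).
  N14: +90 → 90 ≥ 80
Round 2 — N14 buckles.
  N20: +45 → 45 < 90
  N8: +90 → 90 ≥ 90
Round 3 — N8 buckles.
  N18: +15 → 15 < 90
No further bucklings.

no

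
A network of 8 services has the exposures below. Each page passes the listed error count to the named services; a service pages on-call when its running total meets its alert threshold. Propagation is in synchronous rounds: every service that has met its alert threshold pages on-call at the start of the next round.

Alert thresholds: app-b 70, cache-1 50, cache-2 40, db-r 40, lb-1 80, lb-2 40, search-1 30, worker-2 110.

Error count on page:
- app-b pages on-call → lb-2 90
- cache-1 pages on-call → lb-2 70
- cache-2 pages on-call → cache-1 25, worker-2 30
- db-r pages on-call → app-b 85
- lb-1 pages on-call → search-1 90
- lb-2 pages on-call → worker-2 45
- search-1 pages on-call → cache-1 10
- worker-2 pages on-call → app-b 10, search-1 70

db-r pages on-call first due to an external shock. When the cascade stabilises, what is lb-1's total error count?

Round 1 — db-r pages on-call (initial).
  app-b: +85 → 85 ≥ 70
Round 2 — app-b pages on-call.
  lb-2: +90 → 90 ≥ 40
Round 3 — lb-2 pages on-call.
  worker-2: +45 → 45 < 110
No further pages.

0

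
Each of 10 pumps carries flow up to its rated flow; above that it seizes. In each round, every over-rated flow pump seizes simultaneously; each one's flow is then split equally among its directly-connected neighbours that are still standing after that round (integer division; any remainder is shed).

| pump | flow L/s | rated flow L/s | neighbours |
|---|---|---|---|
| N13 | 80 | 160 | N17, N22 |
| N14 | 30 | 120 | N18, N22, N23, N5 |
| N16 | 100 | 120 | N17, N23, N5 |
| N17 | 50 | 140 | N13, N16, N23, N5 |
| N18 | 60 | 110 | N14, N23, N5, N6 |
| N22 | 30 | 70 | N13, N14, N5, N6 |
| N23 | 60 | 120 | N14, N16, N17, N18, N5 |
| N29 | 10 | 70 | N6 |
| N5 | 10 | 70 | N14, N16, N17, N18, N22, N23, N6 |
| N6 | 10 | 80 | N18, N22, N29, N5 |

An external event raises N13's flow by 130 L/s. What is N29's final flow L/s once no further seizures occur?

50

Round 1 — N13 at 210 > 160. N13 seizes.
  N13 sheds 210 L/s to N17, N22: 105 each.
    N17: 50+105 = 155 > 140
    N22: 30+105 = 135 > 70
Round 2 — N17, N22 seize.
  N17 sheds 155 L/s to N16, N23, N5: 51 each (2 lost).
    N16: 100+51 = 151 > 120
    N23: 60+51 = 111 ≤ 120
    N5: 10+51 = 61 ≤ 70
  N22 sheds 135 L/s to N14, N5, N6: 45 each.
    N14: 30+45 = 75 ≤ 120
    N5: 61+45 = 106 > 70
    N6: 10+45 = 55 ≤ 80
Round 3 — N16, N5 seize.
  N16 sheds 151 L/s to N23: 151 each.
    N23: 111+151 = 262 > 120
  N5 sheds 106 L/s to N14, N18, N23, N6: 26 each (2 lost).
    N14: 75+26 = 101 ≤ 120
    N18: 60+26 = 86 ≤ 110
    N23: 262+26 = 288 > 120
    N6: 55+26 = 81 > 80
Round 4 — N23, N6 seize.
  N23 sheds 288 L/s to N14, N18: 144 each.
    N14: 101+144 = 245 > 120
    N18: 86+144 = 230 > 110
  N6 sheds 81 L/s to N18, N29: 40 each (1 lost).
    N18: 230+40 = 270 > 110
    N29: 10+40 = 50 ≤ 70
Round 5 — N14, N18 seize.
  N14 sheds 245 L/s: no online neighbours, lost.
  N18 sheds 270 L/s: no online neighbours, lost.
No further seizures.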